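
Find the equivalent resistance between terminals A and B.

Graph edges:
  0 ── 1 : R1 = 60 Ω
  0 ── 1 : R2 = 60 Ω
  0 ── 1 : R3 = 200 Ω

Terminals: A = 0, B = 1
Reduce the network between node 0 (A) and node 1 (B) by series/parallel combination:
  Rp1 = R1 ‖ R2 ‖ R3 (parallel, all between nodes 0 and 1) = 1/(1/60 + 1/60 + 1/200) = 26.09 Ω
R_eq = 26.09 Ω

Final answer: 26.09 Ω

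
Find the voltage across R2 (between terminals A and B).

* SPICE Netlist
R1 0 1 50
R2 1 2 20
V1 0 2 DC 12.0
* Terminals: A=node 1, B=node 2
R1 and R2 are in series across V1 (node 0 → node 1 → node 2), and the output A–B is taken across R2, so this is a voltage divider.
Series current: I = V1/(R1 + R2) = 12/(50 + 20) = 12/70 = 0.1714 A
V_R2 = I × R2 = V1 × R2/(R1 + R2) = 12 × 20/70 = 3.429 V

Final answer: 3.429 V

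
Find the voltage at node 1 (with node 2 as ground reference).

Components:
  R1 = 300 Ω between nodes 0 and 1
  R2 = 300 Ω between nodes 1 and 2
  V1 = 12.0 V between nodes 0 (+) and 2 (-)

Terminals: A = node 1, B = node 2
Nodal analysis, taking node 2 as the 0 V reference.
Source V1 fixes V_0 = 12 V.
KCL at each unknown node (sum of currents leaving = 0; resistances in Ω):
  Node 1: (V_1 - 12)/300 + (V_1 - 0)/300 = 0
Collecting terms: 0.006667 × V_1 = 0.04  =>  V_1 = 6 V
The requested potential is V_1 = 6 V.

Final answer: V_1 = 6 V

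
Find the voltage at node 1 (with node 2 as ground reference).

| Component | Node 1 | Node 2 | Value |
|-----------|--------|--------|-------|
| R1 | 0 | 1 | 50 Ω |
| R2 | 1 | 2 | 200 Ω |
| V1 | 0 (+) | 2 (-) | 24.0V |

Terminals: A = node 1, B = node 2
Nodal analysis, taking node 2 as the 0 V reference.
Source V1 fixes V_0 = 24 V.
KCL at each unknown node (sum of currents leaving = 0; resistances in Ω):
  Node 1: (V_1 - 24)/50 + (V_1 - 0)/200 = 0
Collecting terms: 0.025 × V_1 = 0.48  =>  V_1 = 19.2 V
The requested potential is V_1 = 19.2 V.

Final answer: V_1 = 19.2 V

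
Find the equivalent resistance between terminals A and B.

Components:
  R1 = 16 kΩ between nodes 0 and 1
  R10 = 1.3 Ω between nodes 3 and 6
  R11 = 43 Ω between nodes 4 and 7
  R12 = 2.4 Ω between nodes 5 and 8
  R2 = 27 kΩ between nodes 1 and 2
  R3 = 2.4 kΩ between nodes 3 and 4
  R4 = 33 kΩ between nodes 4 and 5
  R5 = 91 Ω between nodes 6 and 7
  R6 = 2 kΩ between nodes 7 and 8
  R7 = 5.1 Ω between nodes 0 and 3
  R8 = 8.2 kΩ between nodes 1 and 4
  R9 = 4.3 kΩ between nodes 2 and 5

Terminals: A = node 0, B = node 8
The network is not a plain series/parallel combination. Inject a 1 A test current into terminal A (node 0) and return it from terminal B (node 8); then R_eq = V_A / (1 A).
Nodal analysis, taking node 8 as the 0 V reference.
Current source I_test pushes 1 A into node 0 and draws it out of node 8.
KCL at each unknown node (sum of currents leaving = 0; resistances in Ω):
  Node 0: (V_0 - V_1)/16000 + (V_0 - V_3)/5.1 - 1 = 0
  Node 1: (V_1 - V_0)/16000 + (V_1 - V_2)/27000 + (V_1 - V_4)/8200 = 0
  Node 2: (V_2 - V_1)/27000 + (V_2 - V_5)/4300 = 0
  Node 3: (V_3 - V_0)/5.1 + (V_3 - V_4)/2400 + (V_3 - V_6)/1.3 = 0
  Node 4: (V_4 - V_1)/8200 + (V_4 - V_3)/2400 + (V_4 - V_5)/33000 + (V_4 - V_7)/43 = 0
  Node 5: (V_5 - V_2)/4300 + (V_5 - V_4)/33000 + (V_5 - 0)/2.4 = 0
  Node 6: (V_6 - V_3)/1.3 + (V_6 - V_7)/91 = 0
  Node 7: (V_7 - V_4)/43 + (V_7 - V_6)/91 + (V_7 - 0)/2000 = 0
Collecting terms (coefficients in siemens):
  0.1961·V_0 - 0.0000625·V_1 - 0.1961·V_3 = 1
  0.0002215·V_1 - 0.0000625·V_0 - 0.00003704·V_2 - 0.000122·V_4 = 0
  0.0002696·V_2 - 0.00003704·V_1 - 0.0002326·V_5 = 0
  0.9657·V_3 - 0.1961·V_0 - 0.0004167·V_4 - 0.7692·V_6 = 0
  0.02382·V_4 - 0.000122·V_1 - 0.0004167·V_3 - 0.0000303·V_5 - 0.02326·V_7 = 0
  0.4169·V_5 - 0.0002326·V_2 - 0.0000303·V_4 = 0
  0.7802·V_6 - 0.7692·V_3 - 0.01099·V_7 = 0
  0.03474·V_7 - 0.02326·V_4 - 0.01099·V_6 = 0
Solving these 8 simultaneous equations (Gaussian elimination) gives:
  V_0 = 1884 V, V_1 = 1553 V, V_2 = 213.6 V, V_3 = 1879 V
  V_4 = 1790 V, V_5 = 0.2493 V, V_6 = 1878 V, V_7 = 1792 V
R_eq = V_0 / 1 A = 1884 Ω = 1.884 kΩ

Final answer: 1.884 kΩ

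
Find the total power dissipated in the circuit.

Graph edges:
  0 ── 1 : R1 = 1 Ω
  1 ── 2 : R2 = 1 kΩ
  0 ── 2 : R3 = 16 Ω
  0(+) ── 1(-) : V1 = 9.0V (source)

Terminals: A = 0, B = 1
Nodal analysis, taking node 1 as the 0 V reference.
Source V1 fixes V_0 = 9 V.
KCL at each unknown node (sum of currents leaving = 0; resistances in Ω):
  Node 2: (V_2 - 0)/1000 + (V_2 - 9)/16 = 0
Collecting terms: 0.0635 × V_2 = 0.5625  =>  V_2 = 8.858 V
Power in each resistor, P = (ΔV)²/R:
  P_R1 = (9 - 0)²/1 = 81 W
  P_R2 = (0 - 8.858)²/1000 = 0.07847 W
  P_R3 = (9 - 8.858)²/16 = 0.001256 W
P_total = P_R1 + P_R2 + P_R3 = 81.08 W

Final answer: 81.08 W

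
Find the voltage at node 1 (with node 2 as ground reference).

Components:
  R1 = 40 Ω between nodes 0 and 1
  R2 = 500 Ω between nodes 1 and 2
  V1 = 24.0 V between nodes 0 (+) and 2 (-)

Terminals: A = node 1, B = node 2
Nodal analysis, taking node 2 as the 0 V reference.
Source V1 fixes V_0 = 24 V.
KCL at each unknown node (sum of currents leaving = 0; resistances in Ω):
  Node 1: (V_1 - 24)/40 + (V_1 - 0)/500 = 0
Collecting terms: 0.027 × V_1 = 0.6  =>  V_1 = 22.22 V
The requested potential is V_1 = 22.22 V.

Final answer: V_1 = 22.22 V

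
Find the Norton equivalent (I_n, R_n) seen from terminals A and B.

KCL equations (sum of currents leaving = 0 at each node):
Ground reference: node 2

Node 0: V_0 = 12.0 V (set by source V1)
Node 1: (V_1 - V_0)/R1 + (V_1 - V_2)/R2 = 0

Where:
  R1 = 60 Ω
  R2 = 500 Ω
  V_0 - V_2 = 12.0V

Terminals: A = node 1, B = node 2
Find the Thévenin equivalent first; then I_n = V_th/R_th and R_n = R_th.
Step 1 — V_th is the open-circuit voltage V_A - V_B (nothing connected across the terminals).
Nodal analysis, taking node 2 as the 0 V reference.
Source V1 fixes V_0 = 12 V.
KCL at each unknown node (sum of currents leaving = 0; resistances in Ω):
  Node 1: (V_1 - 12)/60 + (V_1 - 0)/500 = 0
Collecting terms: 0.01867 × V_1 = 0.2  =>  V_1 = 10.71 V
V_th = V_1 - V_2 = 10.71 - 0 = 10.71 V
Step 2 — R_th: zero the source — replace V1 by a short circuit (node 2 merges into node 0) — and find the resistance seen between A (node 1) and B (node 0).
Reduce the network between node 1 (A) and node 0 (B) by series/parallel combination:
  Rp1 = R1 ‖ R2 (parallel, both between nodes 0 and 1) = 1/(1/60 + 1/500) = 53.57 Ω
R_th = 53.57 Ω
I_n = V_th/R_th = 10.71/53.57 = 0.2 A, and R_n = R_th = 53.57 Ω

Final answer: I_n = 0.2 A, R_n = 53.57 Ω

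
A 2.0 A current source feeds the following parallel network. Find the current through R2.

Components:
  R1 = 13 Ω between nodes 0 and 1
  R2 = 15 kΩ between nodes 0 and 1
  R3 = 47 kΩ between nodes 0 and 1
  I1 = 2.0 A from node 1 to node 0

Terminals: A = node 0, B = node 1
All resistors sit directly between nodes 0 and 1, so they are in parallel and share one voltage V; the full source current 2 A splits among them.
1/R_par = 1/13 + 1/15000 + 1/47000 = 0.07701 S  =>  R_par = 12.99 Ω
V = I × R_par = 2 × 12.99 = 25.97 V
I_R2 = V/R2 = 25.97/15000 = 0.001731 A

Final answer: 0.001731 A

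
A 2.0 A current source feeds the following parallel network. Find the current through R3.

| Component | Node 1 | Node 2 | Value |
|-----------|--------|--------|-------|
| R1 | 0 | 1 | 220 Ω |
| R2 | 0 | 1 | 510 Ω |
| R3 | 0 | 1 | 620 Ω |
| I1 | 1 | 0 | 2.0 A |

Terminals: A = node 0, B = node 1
All resistors sit directly between nodes 0 and 1, so they are in parallel and share one voltage V; the full source current 2 A splits among them.
1/R_par = 1/220 + 1/510 + 1/620 = 0.008119 S  =>  R_par = 123.2 Ω
V = I × R_par = 2 × 123.2 = 246.3 V
I_R3 = V/R3 = 246.3/620 = 0.3973 A

Final answer: 0.3973 A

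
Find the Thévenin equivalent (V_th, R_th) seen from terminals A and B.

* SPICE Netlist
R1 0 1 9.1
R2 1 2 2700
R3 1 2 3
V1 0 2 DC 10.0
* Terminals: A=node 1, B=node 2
Step 1 — V_th is the open-circuit voltage V_A - V_B (nothing connected across the terminals).
Nodal analysis, taking node 2 as the 0 V reference.
Source V1 fixes V_0 = 10 V.
KCL at each unknown node (sum of currents leaving = 0; resistances in Ω):
  Node 1: (V_1 - 10)/9.1 + (V_1 - 0)/2700 + (V_1 - 0)/3 = 0
Collecting terms: 0.4436 × V_1 = 1.099  =>  V_1 = 2.477 V
V_th = V_1 - V_2 = 2.477 - 0 = 2.477 V
Step 2 — R_th: zero the source — replace V1 by a short circuit (node 2 merges into node 0) — and find the resistance seen between A (node 1) and B (node 0).
Reduce the network between node 1 (A) and node 0 (B) by series/parallel combination:
  Rp1 = R1 ‖ R2 ‖ R3 (parallel, all between nodes 0 and 1) = 1/(1/9.1 + 1/2700 + 1/3) = 2.254 Ω
R_th = 2.254 Ω

Final answer: V_th = 2.477 V, R_th = 2.254 Ω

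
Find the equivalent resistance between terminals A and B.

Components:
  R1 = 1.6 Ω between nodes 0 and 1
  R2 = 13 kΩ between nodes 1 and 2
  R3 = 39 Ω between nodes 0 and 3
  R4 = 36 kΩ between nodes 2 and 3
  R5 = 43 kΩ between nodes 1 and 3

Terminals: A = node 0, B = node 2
The network is not a plain series/parallel combination. Inject a 1 A test current into terminal A (node 0) and return it from terminal B (node 2); then R_eq = V_A / (1 A).
Nodal analysis, taking node 2 as the 0 V reference.
Current source I_test pushes 1 A into node 0 and draws it out of node 2.
KCL at each unknown node (sum of currents leaving = 0; resistances in Ω):
  Node 0: (V_0 - V_1)/1.6 + (V_0 - V_3)/39 - 1 = 0
  Node 1: (V_1 - V_0)/1.6 + (V_1 - 0)/13000 + (V_1 - V_3)/43000 = 0
  Node 3: (V_3 - V_0)/39 + (V_3 - V_1)/43000 + (V_3 - 0)/36000 = 0
Collecting terms (coefficients in siemens):
  0.6506·V_0 - 0.625·V_1 - 0.02564·V_3 = 1
  0.6251·V_1 - 0.625·V_0 - 0.00002326·V_3 = 0
  0.02569·V_3 - 0.02564·V_0 - 0.00002326·V_1 = 0
Solving these 3 simultaneous equations (Gaussian elimination) gives:
  V_0 = 9555 V, V_1 = 9553 V, V_3 = 9544 V
R_eq = V_0 / 1 A = 9555 Ω = 9.555 kΩ

Final answer: 9.555 kΩ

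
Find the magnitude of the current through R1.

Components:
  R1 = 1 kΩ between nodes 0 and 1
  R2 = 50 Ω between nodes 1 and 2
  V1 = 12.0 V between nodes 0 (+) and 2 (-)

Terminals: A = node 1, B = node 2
Nodal analysis, taking node 2 as the 0 V reference.
Source V1 fixes V_0 = 12 V.
KCL at each unknown node (sum of currents leaving = 0; resistances in Ω):
  Node 1: (V_1 - 12)/1000 + (V_1 - 0)/50 = 0
Collecting terms: 0.021 × V_1 = 0.012  =>  V_1 = 0.5714 V
I_R1 = (V_0 - V_1)/R1 = (12 - 0.5714)/1000 = 0.01143 A
|I_R1| = 0.01143 A

Final answer: |I_R1| = 0.01143 A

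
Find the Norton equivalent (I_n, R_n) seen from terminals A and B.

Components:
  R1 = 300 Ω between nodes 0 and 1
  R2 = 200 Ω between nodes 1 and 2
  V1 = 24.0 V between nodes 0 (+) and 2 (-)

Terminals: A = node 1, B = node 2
Find the Thévenin equivalent first; then I_n = V_th/R_th and R_n = R_th.
Step 1 — V_th is the open-circuit voltage V_A - V_B (nothing connected across the terminals).
Nodal analysis, taking node 2 as the 0 V reference.
Source V1 fixes V_0 = 24 V.
KCL at each unknown node (sum of currents leaving = 0; resistances in Ω):
  Node 1: (V_1 - 24)/300 + (V_1 - 0)/200 = 0
Collecting terms: 0.008333 × V_1 = 0.08  =>  V_1 = 9.6 V
V_th = V_1 - V_2 = 9.6 - 0 = 9.6 V
Step 2 — R_th: zero the source — replace V1 by a short circuit (node 2 merges into node 0) — and find the resistance seen between A (node 1) and B (node 0).
Reduce the network between node 1 (A) and node 0 (B) by series/parallel combination:
  Rp1 = R1 ‖ R2 (parallel, both between nodes 0 and 1) = 1/(1/300 + 1/200) = 120 Ω
R_th = 120 Ω
I_n = V_th/R_th = 9.6/120 = 0.08 A, and R_n = R_th = 120 Ω

Final answer: I_n = 0.08 A, R_n = 120 Ω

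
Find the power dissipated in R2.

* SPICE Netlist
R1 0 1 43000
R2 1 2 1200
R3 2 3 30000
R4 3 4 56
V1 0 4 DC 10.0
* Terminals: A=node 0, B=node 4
Nodal analysis, taking node 4 as the 0 V reference.
Source V1 fixes V_0 = 10 V.
KCL at each unknown node (sum of currents leaving = 0; resistances in Ω):
  Node 1: (V_1 - 10)/43000 + (V_1 - V_2)/1200 = 0
  Node 2: (V_2 - V_1)/1200 + (V_2 - V_3)/30000 = 0
  Node 3: (V_3 - V_2)/30000 + (V_3 - 0)/56 = 0
Collecting terms (coefficients in siemens):
  0.0008566·V_1 - 0.0008333·V_2 = 0.0002326
  0.0008667·V_2 - 0.0008333·V_1 - 0.00003333·V_3 = 0
  0.01789·V_3 - 0.00003333·V_2 = 0
Solving these 3 simultaneous equations (Gaussian elimination) gives:
  V_1 = 4.209 V, V_2 = 4.048 V, V_3 = 0.007541 V
I_R2 = (V_1 - V_2)/R2 = (4.209 - 4.048)/1200 = 0.0001347 A
P_R2 = I_R2² × R2 = (0.0001347)² × 1200 = 0.00002176 W

Final answer: 2.176e-05 W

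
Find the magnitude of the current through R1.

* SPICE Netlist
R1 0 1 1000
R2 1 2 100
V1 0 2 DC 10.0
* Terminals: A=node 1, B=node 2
Nodal analysis, taking node 2 as the 0 V reference.
Source V1 fixes V_0 = 10 V.
KCL at each unknown node (sum of currents leaving = 0; resistances in Ω):
  Node 1: (V_1 - 10)/1000 + (V_1 - 0)/100 = 0
Collecting terms: 0.011 × V_1 = 0.01  =>  V_1 = 0.9091 V
I_R1 = (V_0 - V_1)/R1 = (10 - 0.9091)/1000 = 0.009091 A
|I_R1| = 0.009091 A

Final answer: |I_R1| = 0.009091 A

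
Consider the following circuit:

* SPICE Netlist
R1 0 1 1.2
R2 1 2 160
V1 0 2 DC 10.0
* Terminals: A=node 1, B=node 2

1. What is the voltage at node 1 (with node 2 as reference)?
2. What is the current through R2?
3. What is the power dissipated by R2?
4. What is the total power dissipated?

Nodal analysis, taking node 2 as the 0 V reference.
Source V1 fixes V_0 = 10 V.
KCL at each unknown node (sum of currents leaving = 0; resistances in Ω):
  Node 1: (V_1 - 10)/1.2 + (V_1 - 0)/160 = 0
Collecting terms: 0.8396 × V_1 = 8.333  =>  V_1 = 9.926 V
Part 1:
  Read off the nodal solution: V_1 = 9.926 V
Part 2:
  I_R2 = (V_1 - V_2)/R2 = (9.926 - 0)/160 = 0.06203 A
  Magnitude: I_R2 = 0.06203 A
Part 3:
  I_R2 = (V_1 - V_2)/R2 = (9.926 - 0)/160 = 0.06203 A
  P_R2 = I_R2² × R2 = (0.06203)² × 160 = 0.6157 W
Part 4:
  Power in each resistor, P = (ΔV)²/R:
    P_R1 = (10 - 9.926)²/1.2 = 0.004618 W
    P_R2 = (9.926 - 0)²/160 = 0.6157 W
  P_total = P_R1 + P_R2 = 0.6203 W

Final answers:
1. V_1 = 9.926 V
2. I_R2 = 0.06203 A
3. P_R2 = 0.6157 W
4. P_total = 0.6203 W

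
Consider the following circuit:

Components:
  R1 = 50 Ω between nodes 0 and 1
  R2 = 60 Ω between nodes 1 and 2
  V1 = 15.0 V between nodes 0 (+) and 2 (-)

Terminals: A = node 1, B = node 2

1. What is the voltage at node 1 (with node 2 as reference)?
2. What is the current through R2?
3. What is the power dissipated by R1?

Nodal analysis, taking node 2 as the 0 V reference.
Source V1 fixes V_0 = 15 V.
KCL at each unknown node (sum of currents leaving = 0; resistances in Ω):
  Node 1: (V_1 - 15)/50 + (V_1 - 0)/60 = 0
Collecting terms: 0.03667 × V_1 = 0.3  =>  V_1 = 8.182 V
Part 1:
  Read off the nodal solution: V_1 = 8.182 V
Part 2:
  I_R2 = (V_1 - V_2)/R2 = (8.182 - 0)/60 = 0.1364 A
  Magnitude: I_R2 = 0.1364 A
Part 3:
  I_R1 = (V_0 - V_1)/R1 = (15 - 8.182)/50 = 0.1364 A
  P_R1 = I_R1² × R1 = (0.1364)² × 50 = 0.9298 W

Final answers:
1. V_1 = 8.182 V
2. I_R2 = 0.1364 A
3. P_R1 = 0.9298 W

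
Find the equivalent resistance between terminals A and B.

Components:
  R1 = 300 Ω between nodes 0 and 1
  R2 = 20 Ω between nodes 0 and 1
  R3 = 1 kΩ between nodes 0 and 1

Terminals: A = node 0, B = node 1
Reduce the network between node 0 (A) and node 1 (B) by series/parallel combination:
  Rp1 = R1 ‖ R2 ‖ R3 (parallel, all between nodes 0 and 1) = 1/(1/300 + 1/20 + 1/1000) = 18.4 Ω
R_eq = 18.4 Ω

Final answer: 18.4 Ω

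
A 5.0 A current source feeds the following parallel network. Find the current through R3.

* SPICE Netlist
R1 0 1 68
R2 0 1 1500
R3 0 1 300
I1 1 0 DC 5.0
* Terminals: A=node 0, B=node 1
All resistors sit directly between nodes 0 and 1, so they are in parallel and share one voltage V; the full source current 5 A splits among them.
1/R_par = 1/68 + 1/1500 + 1/300 = 0.01871 S  =>  R_par = 53.46 Ω
V = I × R_par = 5 × 53.46 = 267.3 V
I_R3 = V/R3 = 267.3/300 = 0.891 A

Final answer: 0.891 A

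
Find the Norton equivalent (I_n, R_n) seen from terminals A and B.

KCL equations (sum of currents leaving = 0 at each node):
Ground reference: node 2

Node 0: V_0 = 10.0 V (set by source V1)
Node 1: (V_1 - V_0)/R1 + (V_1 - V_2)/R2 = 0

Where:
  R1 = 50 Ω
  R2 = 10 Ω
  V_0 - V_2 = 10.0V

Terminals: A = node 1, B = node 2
Find the Thévenin equivalent first; then I_n = V_th/R_th and R_n = R_th.
Step 1 — V_th is the open-circuit voltage V_A - V_B (nothing connected across the terminals).
Nodal analysis, taking node 2 as the 0 V reference.
Source V1 fixes V_0 = 10 V.
KCL at each unknown node (sum of currents leaving = 0; resistances in Ω):
  Node 1: (V_1 - 10)/50 + (V_1 - 0)/10 = 0
Collecting terms: 0.12 × V_1 = 0.2  =>  V_1 = 1.667 V
V_th = V_1 - V_2 = 1.667 - 0 = 1.667 V
Step 2 — R_th: zero the source — replace V1 by a short circuit (node 2 merges into node 0) — and find the resistance seen between A (node 1) and B (node 0).
Reduce the network between node 1 (A) and node 0 (B) by series/parallel combination:
  Rp1 = R1 ‖ R2 (parallel, both between nodes 0 and 1) = 1/(1/50 + 1/10) = 8.333 Ω
R_th = 8.333 Ω
I_n = V_th/R_th = 1.667/8.333 = 0.2 A, and R_n = R_th = 8.333 Ω

Final answer: I_n = 0.2 A, R_n = 8.333 Ω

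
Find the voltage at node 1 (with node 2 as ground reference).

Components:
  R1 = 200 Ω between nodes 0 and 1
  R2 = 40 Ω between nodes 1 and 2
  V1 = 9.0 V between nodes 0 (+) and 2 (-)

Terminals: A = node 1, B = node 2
Nodal analysis, taking node 2 as the 0 V reference.
Source V1 fixes V_0 = 9 V.
KCL at each unknown node (sum of currents leaving = 0; resistances in Ω):
  Node 1: (V_1 - 9)/200 + (V_1 - 0)/40 = 0
Collecting terms: 0.03 × V_1 = 0.045  =>  V_1 = 1.5 V
The requested potential is V_1 = 1.5 V.

Final answer: V_1 = 1.5 V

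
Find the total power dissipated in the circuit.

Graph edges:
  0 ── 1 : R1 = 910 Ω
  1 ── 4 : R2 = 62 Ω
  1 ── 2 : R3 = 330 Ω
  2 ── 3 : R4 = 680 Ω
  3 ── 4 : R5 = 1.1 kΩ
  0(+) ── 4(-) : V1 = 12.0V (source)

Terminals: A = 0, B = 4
Nodal analysis, taking node 4 as the 0 V reference.
Source V1 fixes V_0 = 12 V.
KCL at each unknown node (sum of currents leaving = 0; resistances in Ω):
  Node 1: (V_1 - 12)/910 + (V_1 - 0)/62 + (V_1 - V_2)/330 = 0
  Node 2: (V_2 - V_1)/330 + (V_2 - V_3)/680 = 0
  Node 3: (V_3 - V_2)/680 + (V_3 - 0)/1100 = 0
Collecting terms (coefficients in siemens):
  0.02026·V_1 - 0.00303·V_2 = 0.01319
  0.004501·V_2 - 0.00303·V_1 - 0.001471·V_3 = 0
  0.00238·V_3 - 0.001471·V_2 = 0
Solving these 3 simultaneous equations (Gaussian elimination) gives:
  V_1 = 0.7449 V, V_2 = 0.6284 V, V_3 = 0.3884 V
Power in each resistor, P = (ΔV)²/R:
  P_R1 = (12 - 0.7449)²/910 = 0.1392 W
  P_R2 = (0.7449 - 0)²/62 = 0.008951 W
  P_R3 = (0.7449 - 0.6284)²/330 = 0.00004113 W
  P_R4 = (0.6284 - 0.3884)²/680 = 0.00008476 W
  P_R5 = (0.3884 - 0)²/1100 = 0.0001371 W
P_total = P_R1 + P_R2 + P_R3 + P_R4 + P_R5 = 0.1484 W

Final answer: 0.1484 W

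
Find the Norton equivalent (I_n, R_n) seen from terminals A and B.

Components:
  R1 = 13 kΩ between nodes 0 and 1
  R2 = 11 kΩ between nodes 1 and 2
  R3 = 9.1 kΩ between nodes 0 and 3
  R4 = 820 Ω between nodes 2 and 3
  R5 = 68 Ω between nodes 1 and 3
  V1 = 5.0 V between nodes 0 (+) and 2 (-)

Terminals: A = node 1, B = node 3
Find the Thévenin equivalent first; then I_n = V_th/R_th and R_n = R_th.
Step 1 — V_th is the open-circuit voltage V_A - V_B (nothing connected across the terminals).
Nodal analysis, taking node 2 as the 0 V reference.
Source V1 fixes V_0 = 5 V.
KCL at each unknown node (sum of currents leaving = 0; resistances in Ω):
  Node 1: (V_1 - 5)/13000 + (V_1 - 0)/11000 + (V_1 - V_3)/68 = 0
  Node 3: (V_3 - 5)/9100 + (V_3 - 0)/820 + (V_3 - V_1)/68 = 0
Collecting terms (coefficients in siemens):
  0.01487·V_1 - 0.01471·V_3 = 0.0003846
  0.01604·V_3 - 0.01471·V_1 = 0.0005495
Determinant D = (0.01487)(0.01604) - (-0.01471)(-0.01471) = 0.00002224
V_1 = [(0.0003846)(0.01604) - (-0.01471)(0.0005495)]/D = 0.6406 V
V_3 = [(0.01487)(0.0005495) - (0.0003846)(-0.01471)]/D = 0.6217 V
V_th = V_1 - V_3 = 0.6406 - 0.6217 = 0.01884 V
Step 2 — R_th: zero the source — replace V1 by a short circuit (node 2 merges into node 0) — and find the resistance seen between A (node 1) and B (node 3).
Reduce the network between node 1 (A) and node 3 (B) by series/parallel combination:
  Rp1 = R1 ‖ R2 (parallel, both between nodes 0 and 1) = 1/(1/13000 + 1/11000) = 5958 Ω
  Rp2 = R3 ‖ R4 (parallel, both between nodes 0 and 3) = 1/(1/9100 + 1/820) = 752.2 Ω
  Rs1 = Rp1 + Rp2 (series, joined only at node 0) = 5958 + 752.2 = 6711 Ω
  Rp3 = R5 ‖ Rs1 (parallel, both between nodes 1 and 3) = 1/(1/68 + 1/6711) = 67.32 Ω
R_th = 67.32 Ω
I_n = V_th/R_th = 0.01884/67.32 = 0.0002799 A, and R_n = R_th = 67.32 Ω

Final answer: I_n = 0.0002799 A, R_n = 67.32 Ω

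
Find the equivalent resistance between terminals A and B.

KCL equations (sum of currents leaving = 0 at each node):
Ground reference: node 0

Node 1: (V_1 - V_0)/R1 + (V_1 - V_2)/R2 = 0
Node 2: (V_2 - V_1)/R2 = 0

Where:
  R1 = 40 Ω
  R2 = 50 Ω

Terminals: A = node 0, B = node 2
Reduce the network between node 0 (A) and node 2 (B) by series/parallel combination:
  Rs1 = R1 + R2 (series, joined only at node 1) = 40 + 50 = 90 Ω
R_eq = 90 Ω

Final answer: 90 Ω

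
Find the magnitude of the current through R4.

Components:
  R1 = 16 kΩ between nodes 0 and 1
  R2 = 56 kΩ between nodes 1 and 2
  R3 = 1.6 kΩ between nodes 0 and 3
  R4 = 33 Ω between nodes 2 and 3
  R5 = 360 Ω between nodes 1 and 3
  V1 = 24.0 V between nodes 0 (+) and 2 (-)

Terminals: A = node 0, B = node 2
Nodal analysis, taking node 2 as the 0 V reference.
Source V1 fixes V_0 = 24 V.
KCL at each unknown node (sum of currents leaving = 0; resistances in Ω):
  Node 1: (V_1 - 24)/16000 + (V_1 - 0)/56000 + (V_1 - V_3)/360 = 0
  Node 3: (V_3 - 24)/1600 + (V_3 - 0)/33 + (V_3 - V_1)/360 = 0
Collecting terms (coefficients in siemens):
  0.002858·V_1 - 0.002778·V_3 = 0.0015
  0.03371·V_3 - 0.002778·V_1 = 0.015
Determinant D = (0.002858)(0.03371) - (-0.002778)(-0.002778) = 0.00008862
V_1 = [(0.0015)(0.03371) - (-0.002778)(0.015)]/D = 1.041 V
V_3 = [(0.002858)(0.015) - (0.0015)(-0.002778)]/D = 0.5308 V
I_R4 = (V_2 - V_3)/R4 = (0 - 0.5308)/33 = -0.01608 A
|I_R4| = 0.01608 A

Final answer: |I_R4| = 0.01608 A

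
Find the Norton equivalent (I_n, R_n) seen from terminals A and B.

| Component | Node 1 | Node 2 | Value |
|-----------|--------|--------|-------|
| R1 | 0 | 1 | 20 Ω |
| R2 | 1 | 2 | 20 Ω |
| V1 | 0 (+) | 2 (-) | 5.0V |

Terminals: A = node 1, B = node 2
Find the Thévenin equivalent first; then I_n = V_th/R_th and R_n = R_th.
Step 1 — V_th is the open-circuit voltage V_A - V_B (nothing connected across the terminals).
Nodal analysis, taking node 2 as the 0 V reference.
Source V1 fixes V_0 = 5 V.
KCL at each unknown node (sum of currents leaving = 0; resistances in Ω):
  Node 1: (V_1 - 5)/20 + (V_1 - 0)/20 = 0
Collecting terms: 0.1 × V_1 = 0.25  =>  V_1 = 2.5 V
V_th = V_1 - V_2 = 2.5 - 0 = 2.5 V
Step 2 — R_th: zero the source — replace V1 by a short circuit (node 2 merges into node 0) — and find the resistance seen between A (node 1) and B (node 0).
Reduce the network between node 1 (A) and node 0 (B) by series/parallel combination:
  Rp1 = R1 ‖ R2 (parallel, both between nodes 0 and 1) = 1/(1/20 + 1/20) = 10 Ω
R_th = 10 Ω
I_n = V_th/R_th = 2.5/10 = 0.25 A, and R_n = R_th = 10 Ω

Final answer: I_n = 0.25 A, R_n = 10 Ω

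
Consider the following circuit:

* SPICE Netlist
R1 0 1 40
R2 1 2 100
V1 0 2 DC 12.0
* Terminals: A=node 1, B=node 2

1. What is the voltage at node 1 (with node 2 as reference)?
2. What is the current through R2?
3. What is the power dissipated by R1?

Nodal analysis, taking node 2 as the 0 V reference.
Source V1 fixes V_0 = 12 V.
KCL at each unknown node (sum of currents leaving = 0; resistances in Ω):
  Node 1: (V_1 - 12)/40 + (V_1 - 0)/100 = 0
Collecting terms: 0.035 × V_1 = 0.3  =>  V_1 = 8.571 V
Part 1:
  Read off the nodal solution: V_1 = 8.571 V
Part 2:
  I_R2 = (V_1 - V_2)/R2 = (8.571 - 0)/100 = 0.08571 A
  Magnitude: I_R2 = 0.08571 A
Part 3:
  I_R1 = (V_0 - V_1)/R1 = (12 - 8.571)/40 = 0.08571 A
  P_R1 = I_R1² × R1 = (0.08571)² × 40 = 0.2939 W

Final answers:
1. V_1 = 8.571 V
2. I_R2 = 0.08571 A
3. P_R1 = 0.2939 W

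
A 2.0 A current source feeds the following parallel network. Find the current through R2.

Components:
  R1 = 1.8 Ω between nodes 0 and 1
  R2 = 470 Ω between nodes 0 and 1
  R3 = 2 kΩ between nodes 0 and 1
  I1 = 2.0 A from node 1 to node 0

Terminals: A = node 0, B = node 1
All resistors sit directly between nodes 0 and 1, so they are in parallel and share one voltage V; the full source current 2 A splits among them.
1/R_par = 1/1.8 + 1/470 + 1/2000 = 0.5582 S  =>  R_par = 1.792 Ω
V = I × R_par = 2 × 1.792 = 3.583 V
I_R2 = V/R2 = 3.583/470 = 0.007624 A

Final answer: 0.007624 A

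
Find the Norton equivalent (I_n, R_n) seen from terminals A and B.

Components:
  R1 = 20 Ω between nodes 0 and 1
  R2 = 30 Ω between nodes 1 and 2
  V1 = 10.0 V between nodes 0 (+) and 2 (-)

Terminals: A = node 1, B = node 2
Find the Thévenin equivalent first; then I_n = V_th/R_th and R_n = R_th.
Step 1 — V_th is the open-circuit voltage V_A - V_B (nothing connected across the terminals).
Nodal analysis, taking node 2 as the 0 V reference.
Source V1 fixes V_0 = 10 V.
KCL at each unknown node (sum of currents leaving = 0; resistances in Ω):
  Node 1: (V_1 - 10)/20 + (V_1 - 0)/30 = 0
Collecting terms: 0.08333 × V_1 = 0.5  =>  V_1 = 6 V
V_th = V_1 - V_2 = 6 - 0 = 6 V
Step 2 — R_th: zero the source — replace V1 by a short circuit (node 2 merges into node 0) — and find the resistance seen between A (node 1) and B (node 0).
Reduce the network between node 1 (A) and node 0 (B) by series/parallel combination:
  Rp1 = R1 ‖ R2 (parallel, both between nodes 0 and 1) = 1/(1/20 + 1/30) = 12 Ω
R_th = 12 Ω
I_n = V_th/R_th = 6/12 = 0.5 A, and R_n = R_th = 12 Ω

Final answer: I_n = 0.5 A, R_n = 12 Ω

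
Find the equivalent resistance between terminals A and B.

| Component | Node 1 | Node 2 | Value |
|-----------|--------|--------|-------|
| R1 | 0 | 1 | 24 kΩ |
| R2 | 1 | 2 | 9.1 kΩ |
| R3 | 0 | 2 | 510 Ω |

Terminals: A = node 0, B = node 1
Reduce the network between node 0 (A) and node 1 (B) by series/parallel combination:
  Rs1 = R3 + R2 (series, joined only at node 2) = 510 + 9100 = 9610 Ω
  Rp1 = R1 ‖ Rs1 (parallel, both between nodes 0 and 1) = 1/(1/24000 + 1/9610) = 6862 Ω
R_eq = 6.862 kΩ

Final answer: 6.862 kΩ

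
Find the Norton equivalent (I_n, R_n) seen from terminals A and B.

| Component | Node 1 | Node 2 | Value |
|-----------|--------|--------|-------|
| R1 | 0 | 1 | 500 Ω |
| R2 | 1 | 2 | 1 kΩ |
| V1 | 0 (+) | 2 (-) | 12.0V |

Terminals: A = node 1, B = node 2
Find the Thévenin equivalent first; then I_n = V_th/R_th and R_n = R_th.
Step 1 — V_th is the open-circuit voltage V_A - V_B (nothing connected across the terminals).
Nodal analysis, taking node 2 as the 0 V reference.
Source V1 fixes V_0 = 12 V.
KCL at each unknown node (sum of currents leaving = 0; resistances in Ω):
  Node 1: (V_1 - 12)/500 + (V_1 - 0)/1000 = 0
Collecting terms: 0.003 × V_1 = 0.024  =>  V_1 = 8 V
V_th = V_1 - V_2 = 8 - 0 = 8 V
Step 2 — R_th: zero the source — replace V1 by a short circuit (node 2 merges into node 0) — and find the resistance seen between A (node 1) and B (node 0).
Reduce the network between node 1 (A) and node 0 (B) by series/parallel combination:
  Rp1 = R1 ‖ R2 (parallel, both between nodes 0 and 1) = 1/(1/500 + 1/1000) = 333.3 Ω
R_th = 333.3 Ω
I_n = V_th/R_th = 8/333.3 = 0.024 A, and R_n = R_th = 333.3 Ω

Final answer: I_n = 0.024 A, R_n = 333.3 Ω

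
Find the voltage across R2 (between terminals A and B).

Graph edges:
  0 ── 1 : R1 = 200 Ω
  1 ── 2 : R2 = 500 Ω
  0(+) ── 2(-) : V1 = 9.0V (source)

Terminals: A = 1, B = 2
R1 and R2 are in series across V1 (node 0 → node 1 → node 2), and the output A–B is taken across R2, so this is a voltage divider.
Series current: I = V1/(R1 + R2) = 9/(200 + 500) = 9/700 = 0.01286 A
V_R2 = I × R2 = V1 × R2/(R1 + R2) = 9 × 500/700 = 6.429 V

Final answer: 6.429 V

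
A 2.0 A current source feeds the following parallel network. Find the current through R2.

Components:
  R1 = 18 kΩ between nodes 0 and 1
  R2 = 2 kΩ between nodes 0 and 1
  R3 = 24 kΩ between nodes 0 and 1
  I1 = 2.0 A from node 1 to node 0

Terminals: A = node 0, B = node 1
All resistors sit directly between nodes 0 and 1, so they are in parallel and share one voltage V; the full source current 2 A splits among them.
1/R_par = 1/18000 + 1/2000 + 1/24000 = 0.0005972 S  =>  R_par = 1674 Ω
V = I × R_par = 2 × 1674 = 3349 V
I_R2 = V/R2 = 3349/2000 = 1.674 A

Final answer: 1.674 A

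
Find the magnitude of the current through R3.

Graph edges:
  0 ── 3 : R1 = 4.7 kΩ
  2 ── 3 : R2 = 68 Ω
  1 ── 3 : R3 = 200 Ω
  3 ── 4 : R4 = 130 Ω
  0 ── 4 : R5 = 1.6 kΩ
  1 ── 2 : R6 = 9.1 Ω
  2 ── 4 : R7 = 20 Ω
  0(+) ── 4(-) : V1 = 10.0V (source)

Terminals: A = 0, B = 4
Nodal analysis, taking node 4 as the 0 V reference.
Source V1 fixes V_0 = 10 V.
KCL at each unknown node (sum of currents leaving = 0; resistances in Ω):
  Node 1: (V_1 - V_3)/200 + (V_1 - V_2)/9.1 = 0
  Node 2: (V_2 - V_3)/68 + (V_2 - V_1)/9.1 + (V_2 - 0)/20 = 0
  Node 3: (V_3 - 10)/4700 + (V_3 - V_2)/68 + (V_3 - V_1)/200 + (V_3 - 0)/130 = 0
Collecting terms (coefficients in siemens):
  0.1149·V_1 - 0.1099·V_2 - 0.005·V_3 = 0
  0.1746·V_2 - 0.1099·V_1 - 0.01471·V_3 = 0
  0.02761·V_3 - 0.005·V_1 - 0.01471·V_2 = 0.002128
Solving these 3 simultaneous equations (Gaussian elimination) gives:
  V_1 = 0.03025 V, V_2 = 0.02721 V, V_3 = 0.09703 V
I_R3 = (V_1 - V_3)/R3 = (0.03025 - 0.09703)/200 = -0.0003339 A
|I_R3| = 0.0003339 A

Final answer: |I_R3| = 0.0003339 A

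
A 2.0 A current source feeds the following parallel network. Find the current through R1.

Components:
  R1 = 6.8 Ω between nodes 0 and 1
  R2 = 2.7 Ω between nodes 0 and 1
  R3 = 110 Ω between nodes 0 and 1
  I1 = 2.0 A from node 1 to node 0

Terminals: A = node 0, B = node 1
All resistors sit directly between nodes 0 and 1, so they are in parallel and share one voltage V; the full source current 2 A splits among them.
1/R_par = 1/6.8 + 1/2.7 + 1/110 = 0.5265 S  =>  R_par = 1.899 Ω
V = I × R_par = 2 × 1.899 = 3.799 V
I_R1 = V/R1 = 3.799/6.8 = 0.5586 A

Final answer: 0.5586 A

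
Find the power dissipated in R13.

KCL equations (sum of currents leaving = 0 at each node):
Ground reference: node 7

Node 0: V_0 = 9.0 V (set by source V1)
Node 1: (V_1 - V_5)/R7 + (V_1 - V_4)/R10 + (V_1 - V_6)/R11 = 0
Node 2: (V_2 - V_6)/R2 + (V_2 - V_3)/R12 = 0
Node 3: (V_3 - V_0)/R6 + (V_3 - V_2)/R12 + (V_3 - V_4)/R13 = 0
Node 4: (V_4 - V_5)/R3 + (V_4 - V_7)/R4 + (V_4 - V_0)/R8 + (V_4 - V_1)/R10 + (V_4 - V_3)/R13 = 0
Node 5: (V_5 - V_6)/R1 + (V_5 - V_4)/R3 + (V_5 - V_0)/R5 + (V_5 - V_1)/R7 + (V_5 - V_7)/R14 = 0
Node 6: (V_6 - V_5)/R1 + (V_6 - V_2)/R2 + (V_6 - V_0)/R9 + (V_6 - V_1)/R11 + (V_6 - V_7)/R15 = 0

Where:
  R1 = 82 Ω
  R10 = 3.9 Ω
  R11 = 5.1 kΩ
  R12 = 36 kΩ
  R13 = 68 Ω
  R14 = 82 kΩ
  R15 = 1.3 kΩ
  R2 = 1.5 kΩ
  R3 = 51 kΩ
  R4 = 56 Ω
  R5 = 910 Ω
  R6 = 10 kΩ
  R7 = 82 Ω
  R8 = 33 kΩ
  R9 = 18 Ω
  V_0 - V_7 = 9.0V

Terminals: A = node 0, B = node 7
Nodal analysis, taking node 7 as the 0 V reference.
Source V1 fixes V_0 = 9 V.
KCL at each unknown node (sum of currents leaving = 0; resistances in Ω):
  Node 1: (V_1 - V_5)/82 + (V_1 - V_4)/3.9 + (V_1 - V_6)/5100 = 0
  Node 2: (V_2 - V_6)/1500 + (V_2 - V_3)/36000 = 0
  Node 3: (V_3 - 9)/10000 + (V_3 - V_2)/36000 + (V_3 - V_4)/68 = 0
  Node 4: (V_4 - V_5)/51000 + (V_4 - 0)/56 + (V_4 - 9)/33000 + (V_4 - V_1)/3.9 + (V_4 - V_3)/68 = 0
  Node 5: (V_5 - V_6)/82 + (V_5 - V_4)/51000 + (V_5 - 9)/910 + (V_5 - V_1)/82 + (V_5 - 0)/82000 = 0
  Node 6: (V_6 - V_5)/82 + (V_6 - V_2)/1500 + (V_6 - 9)/18 + (V_6 - V_1)/5100 + (V_6 - 0)/1300 = 0
Collecting terms (coefficients in siemens):
  0.2688·V_1 - 0.2564·V_4 - 0.0122·V_5 - 0.0001961·V_6 = 0
  0.0006944·V_2 - 0.00002778·V_3 - 0.0006667·V_6 = 0
  0.01483·V_3 - 0.00002778·V_2 - 0.01471·V_4 = 0.0009
  0.289·V_4 - 0.2564·V_1 - 0.01471·V_3 - 0.00001961·V_5 = 0.0002727
  0.02552·V_5 - 0.0122·V_1 - 0.00001961·V_4 - 0.0122·V_6 = 0.00989
  0.06938·V_6 - 0.0001961·V_1 - 0.0006667·V_2 - 0.0122·V_5 = 0.5
Solving these 6 simultaneous equations (Gaussian elimination) gives:
  V_1 = 2.385 V, V_2 = 8.014 V, V_3 = 2.291 V, V_4 = 2.234 V
  V_5 = 5.472 V, V_6 = 8.252 V
I_R13 = (V_3 - V_4)/R13 = (2.291 - 2.234)/68 = 0.0008299 A
P_R13 = I_R13² × R13 = (0.0008299)² × 68 = 0.00004684 W

Final answer: 4.684e-05 W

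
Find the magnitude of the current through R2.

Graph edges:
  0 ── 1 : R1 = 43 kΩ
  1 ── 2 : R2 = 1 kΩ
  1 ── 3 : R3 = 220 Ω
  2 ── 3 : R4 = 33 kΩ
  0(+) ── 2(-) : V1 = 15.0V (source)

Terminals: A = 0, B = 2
Nodal analysis, taking node 2 as the 0 V reference.
Source V1 fixes V_0 = 15 V.
KCL at each unknown node (sum of currents leaving = 0; resistances in Ω):
  Node 1: (V_1 - 15)/43000 + (V_1 - 0)/1000 + (V_1 - V_3)/220 = 0
  Node 3: (V_3 - V_1)/220 + (V_3 - 0)/33000 = 0
Collecting terms (coefficients in siemens):
  0.005569·V_1 - 0.004545·V_3 = 0.0003488
  0.004576·V_3 - 0.004545·V_1 = 0
Determinant D = (0.005569)(0.004576) - (-0.004545)(-0.004545) = 0.00000482
V_1 = [(0.0003488)(0.004576) - (-0.004545)(0)]/D = 0.3312 V
V_3 = [(0.005569)(0) - (0.0003488)(-0.004545)]/D = 0.329 V
I_R2 = (V_1 - V_2)/R2 = (0.3312 - 0)/1000 = 0.0003312 A
|I_R2| = 0.0003312 A

Final answer: |I_R2| = 0.0003312 A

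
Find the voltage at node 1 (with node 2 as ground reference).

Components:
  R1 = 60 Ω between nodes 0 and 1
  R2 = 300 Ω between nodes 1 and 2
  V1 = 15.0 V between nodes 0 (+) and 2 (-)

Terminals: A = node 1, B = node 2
Nodal analysis, taking node 2 as the 0 V reference.
Source V1 fixes V_0 = 15 V.
KCL at each unknown node (sum of currents leaving = 0; resistances in Ω):
  Node 1: (V_1 - 15)/60 + (V_1 - 0)/300 = 0
Collecting terms: 0.02 × V_1 = 0.25  =>  V_1 = 12.5 V
The requested potential is V_1 = 12.5 V.

Final answer: V_1 = 12.5 V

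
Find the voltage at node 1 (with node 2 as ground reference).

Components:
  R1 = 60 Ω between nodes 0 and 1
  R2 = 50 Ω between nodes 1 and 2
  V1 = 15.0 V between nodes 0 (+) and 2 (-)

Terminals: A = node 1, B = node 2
Nodal analysis, taking node 2 as the 0 V reference.
Source V1 fixes V_0 = 15 V.
KCL at each unknown node (sum of currents leaving = 0; resistances in Ω):
  Node 1: (V_1 - 15)/60 + (V_1 - 0)/50 = 0
Collecting terms: 0.03667 × V_1 = 0.25  =>  V_1 = 6.818 V
The requested potential is V_1 = 6.818 V.

Final answer: V_1 = 6.818 V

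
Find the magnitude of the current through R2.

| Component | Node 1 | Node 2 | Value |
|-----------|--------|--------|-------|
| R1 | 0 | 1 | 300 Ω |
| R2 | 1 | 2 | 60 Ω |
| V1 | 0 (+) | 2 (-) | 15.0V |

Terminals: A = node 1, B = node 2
Nodal analysis, taking node 2 as the 0 V reference.
Source V1 fixes V_0 = 15 V.
KCL at each unknown node (sum of currents leaving = 0; resistances in Ω):
  Node 1: (V_1 - 15)/300 + (V_1 - 0)/60 = 0
Collecting terms: 0.02 × V_1 = 0.05  =>  V_1 = 2.5 V
I_R2 = (V_1 - V_2)/R2 = (2.5 - 0)/60 = 0.04167 A
|I_R2| = 0.04167 A

Final answer: |I_R2| = 0.04167 A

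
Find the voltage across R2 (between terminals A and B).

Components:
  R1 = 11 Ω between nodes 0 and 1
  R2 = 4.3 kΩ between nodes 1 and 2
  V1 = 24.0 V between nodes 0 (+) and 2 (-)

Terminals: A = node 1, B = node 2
R1 and R2 are in series across V1 (node 0 → node 1 → node 2), and the output A–B is taken across R2, so this is a voltage divider.
Series current: I = V1/(R1 + R2) = 24/(11 + 4300) = 24/4311 = 0.005567 A
V_R2 = I × R2 = V1 × R2/(R1 + R2) = 24 × 4300/4311 = 23.94 V

Final answer: 23.94 V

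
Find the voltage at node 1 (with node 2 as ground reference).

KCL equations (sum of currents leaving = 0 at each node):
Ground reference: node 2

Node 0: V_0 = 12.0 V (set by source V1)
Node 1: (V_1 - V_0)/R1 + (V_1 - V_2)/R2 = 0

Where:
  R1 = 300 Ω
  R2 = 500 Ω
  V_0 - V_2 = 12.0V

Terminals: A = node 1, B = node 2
Nodal analysis, taking node 2 as the 0 V reference.
Source V1 fixes V_0 = 12 V.
KCL at each unknown node (sum of currents leaving = 0; resistances in Ω):
  Node 1: (V_1 - 12)/300 + (V_1 - 0)/500 = 0
Collecting terms: 0.005333 × V_1 = 0.04  =>  V_1 = 7.5 V
The requested potential is V_1 = 7.5 V.

Final answer: V_1 = 7.5 V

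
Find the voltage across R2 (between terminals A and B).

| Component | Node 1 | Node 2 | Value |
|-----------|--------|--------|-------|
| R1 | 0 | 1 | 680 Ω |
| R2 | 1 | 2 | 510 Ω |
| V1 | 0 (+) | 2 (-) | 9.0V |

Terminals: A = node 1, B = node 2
R1 and R2 are in series across V1 (node 0 → node 1 → node 2), and the output A–B is taken across R2, so this is a voltage divider.
Series current: I = V1/(R1 + R2) = 9/(680 + 510) = 9/1190 = 0.007563 A
V_R2 = I × R2 = V1 × R2/(R1 + R2) = 9 × 510/1190 = 3.857 V

Final answer: 3.857 V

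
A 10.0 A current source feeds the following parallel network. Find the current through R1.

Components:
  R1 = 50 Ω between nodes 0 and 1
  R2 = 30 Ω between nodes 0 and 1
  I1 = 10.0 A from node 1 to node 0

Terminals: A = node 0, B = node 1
All resistors sit directly between nodes 0 and 1, so they are in parallel and share one voltage V; the full source current 10 A splits among them.
1/R_par = 1/50 + 1/30 = 0.05333 S  =>  R_par = 18.75 Ω
V = I × R_par = 10 × 18.75 = 187.5 V
I_R1 = V/R1 = 187.5/50 = 3.75 A

Final answer: 3.75 A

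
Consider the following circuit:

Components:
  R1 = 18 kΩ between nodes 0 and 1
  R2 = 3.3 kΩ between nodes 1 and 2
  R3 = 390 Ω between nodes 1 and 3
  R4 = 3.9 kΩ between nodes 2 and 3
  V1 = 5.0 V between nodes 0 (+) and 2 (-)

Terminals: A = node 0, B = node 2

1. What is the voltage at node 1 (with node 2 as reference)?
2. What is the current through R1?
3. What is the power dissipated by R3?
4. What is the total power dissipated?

Nodal analysis, taking node 2 as the 0 V reference.
Source V1 fixes V_0 = 5 V.
KCL at each unknown node (sum of currents leaving = 0; resistances in Ω):
  Node 1: (V_1 - 5)/18000 + (V_1 - 0)/3300 + (V_1 - V_3)/390 = 0
  Node 3: (V_3 - V_1)/390 + (V_3 - 0)/3900 = 0
Collecting terms (coefficients in siemens):
  0.002923·V_1 - 0.002564·V_3 = 0.0002778
  0.002821·V_3 - 0.002564·V_1 = 0
Determinant D = (0.002923)(0.002821) - (-0.002564)(-0.002564) = 0.000001669
V_1 = [(0.0002778)(0.002821) - (-0.002564)(0)]/D = 0.4695 V
V_3 = [(0.002923)(0) - (0.0002778)(-0.002564)]/D = 0.4268 V
Part 1:
  Read off the nodal solution: V_1 = 0.4695 V
Part 2:
  I_R1 = (V_0 - V_1)/R1 = (5 - 0.4695)/18000 = 0.0002517 A
  Magnitude: I_R1 = 0.0002517 A
Part 3:
  I_R3 = (V_1 - V_3)/R3 = (0.4695 - 0.4268)/390 = 0.0001094 A
  P_R3 = I_R3² × R3 = (0.0001094)² × 390 = 0.00000467 W
Part 4:
  Power in each resistor, P = (ΔV)²/R:
    P_R1 = (5 - 0.4695)²/18000 = 0.00114 W
    P_R2 = (0.4695 - 0)²/3300 = 0.00006679 W
    P_R3 = (0.4695 - 0.4268)²/390 = 0.00000467 W
    P_R4 = (0 - 0.4268)²/3900 = 0.0000467 W
  P_total = P_R1 + P_R2 + P_R3 + P_R4 = 0.001258 W

Final answers:
1. V_1 = 0.4695 V
2. I_R1 = 0.0002517 A
3. P_R3 = 4.67e-06 W
4. P_total = 0.001258 W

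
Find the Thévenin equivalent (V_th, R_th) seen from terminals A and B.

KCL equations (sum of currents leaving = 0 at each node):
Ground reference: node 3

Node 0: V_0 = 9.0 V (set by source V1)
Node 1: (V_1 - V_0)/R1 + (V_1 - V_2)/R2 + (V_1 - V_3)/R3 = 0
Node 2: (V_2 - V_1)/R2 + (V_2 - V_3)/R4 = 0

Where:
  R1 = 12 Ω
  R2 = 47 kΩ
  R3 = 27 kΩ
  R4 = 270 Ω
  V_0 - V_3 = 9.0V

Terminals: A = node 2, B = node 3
Step 1 — V_th is the open-circuit voltage V_A - V_B (nothing connected across the terminals).
Nodal analysis, taking node 3 as the 0 V reference.
Source V1 fixes V_0 = 9 V.
KCL at each unknown node (sum of currents leaving = 0; resistances in Ω):
  Node 1: (V_1 - 9)/12 + (V_1 - V_2)/47000 + (V_1 - 0)/27000 = 0
  Node 2: (V_2 - V_1)/47000 + (V_2 - 0)/270 = 0
Collecting terms (coefficients in siemens):
  0.08339·V_1 - 0.00002128·V_2 = 0.75
  0.003725·V_2 - 0.00002128·V_1 = 0
Determinant D = (0.08339)(0.003725) - (-0.00002128)(-0.00002128) = 0.0003106
V_1 = [(0.75)(0.003725) - (-0.00002128)(0)]/D = 8.994 V
V_2 = [(0.08339)(0) - (0.75)(-0.00002128)]/D = 0.05137 V
V_th = V_2 - V_3 = 0.05137 - 0 = 0.05137 V
Step 2 — R_th: zero the source — replace V1 by a short circuit (node 3 merges into node 0) — and find the resistance seen between A (node 2) and B (node 0).
Reduce the network between node 2 (A) and node 0 (B) by series/parallel combination:
  Rp1 = R1 ‖ R3 (parallel, both between nodes 0 and 1) = 1/(1/12 + 1/27000) = 11.99 Ω
  Rs1 = R2 + Rp1 (series, joined only at node 1) = 47000 + 11.99 = 47010 Ω
  Rp2 = R4 ‖ Rs1 (parallel, both between nodes 0 and 2) = 1/(1/270 + 1/47010) = 268.5 Ω
R_th = 268.5 Ω

Final answer: V_th = 0.05137 V, R_th = 268.5 Ω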